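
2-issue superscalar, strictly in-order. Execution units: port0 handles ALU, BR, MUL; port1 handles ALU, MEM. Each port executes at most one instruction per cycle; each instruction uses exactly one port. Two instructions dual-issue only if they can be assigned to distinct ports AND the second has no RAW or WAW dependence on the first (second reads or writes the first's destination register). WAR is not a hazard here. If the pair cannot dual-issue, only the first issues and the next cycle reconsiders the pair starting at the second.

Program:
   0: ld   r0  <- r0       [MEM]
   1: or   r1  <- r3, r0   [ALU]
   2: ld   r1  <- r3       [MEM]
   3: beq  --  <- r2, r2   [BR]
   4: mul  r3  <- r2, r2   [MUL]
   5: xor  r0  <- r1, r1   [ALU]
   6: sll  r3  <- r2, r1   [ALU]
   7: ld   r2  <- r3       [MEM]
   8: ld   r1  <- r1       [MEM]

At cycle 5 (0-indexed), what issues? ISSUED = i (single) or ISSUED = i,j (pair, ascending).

#0 head=0: ld.MEM i0 RAW r0
#1 head=1: or.ALU i1 WAW r1
#2 head=2: ld.MEM beq.BR i2+i3 dual
#3 head=4: mul.MUL xor.ALU i4+i5 dual
#4 head=6: sll.ALU i6 RAW r3
#5 head=7: ld.MEM i7 no-port MEM/MEM
#6 head=8: ld.MEM i8 tail

ISSUED = 7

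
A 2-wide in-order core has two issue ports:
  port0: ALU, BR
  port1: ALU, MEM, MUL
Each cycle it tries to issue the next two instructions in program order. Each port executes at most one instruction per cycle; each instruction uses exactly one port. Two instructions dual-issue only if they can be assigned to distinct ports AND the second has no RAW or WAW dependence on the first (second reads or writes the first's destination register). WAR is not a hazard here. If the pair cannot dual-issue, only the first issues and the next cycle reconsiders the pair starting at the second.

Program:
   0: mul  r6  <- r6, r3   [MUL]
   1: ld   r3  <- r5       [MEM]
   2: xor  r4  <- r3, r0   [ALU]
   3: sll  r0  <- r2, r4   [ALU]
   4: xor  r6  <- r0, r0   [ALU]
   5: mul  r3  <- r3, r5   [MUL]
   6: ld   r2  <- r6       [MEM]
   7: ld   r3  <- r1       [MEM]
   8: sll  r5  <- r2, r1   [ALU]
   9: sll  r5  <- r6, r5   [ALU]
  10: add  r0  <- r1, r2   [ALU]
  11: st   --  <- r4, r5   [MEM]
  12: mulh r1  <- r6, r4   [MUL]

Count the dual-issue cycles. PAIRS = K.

t=0 i0:mul.MUL ; no-port MUL/MEM
t=1 i1:ld.MEM ; RAW r3
t=2 i2:xor.ALU ; RAW r4
t=3 i3:sll.ALU ; RAW r0
t=4 i4,i5:xor.ALU+mul.MUL ; pair
t=5 i6:ld.MEM ; no-port MEM/MEM
t=6 i7,i8:ld.MEM+sll.ALU ; pair
t=7 i9,i10:sll.ALU+add.ALU ; pair
t=8 i11:st.MEM ; no-port MEM/MUL
t=9 i12:mulh.MUL ; tail

PAIRS = 3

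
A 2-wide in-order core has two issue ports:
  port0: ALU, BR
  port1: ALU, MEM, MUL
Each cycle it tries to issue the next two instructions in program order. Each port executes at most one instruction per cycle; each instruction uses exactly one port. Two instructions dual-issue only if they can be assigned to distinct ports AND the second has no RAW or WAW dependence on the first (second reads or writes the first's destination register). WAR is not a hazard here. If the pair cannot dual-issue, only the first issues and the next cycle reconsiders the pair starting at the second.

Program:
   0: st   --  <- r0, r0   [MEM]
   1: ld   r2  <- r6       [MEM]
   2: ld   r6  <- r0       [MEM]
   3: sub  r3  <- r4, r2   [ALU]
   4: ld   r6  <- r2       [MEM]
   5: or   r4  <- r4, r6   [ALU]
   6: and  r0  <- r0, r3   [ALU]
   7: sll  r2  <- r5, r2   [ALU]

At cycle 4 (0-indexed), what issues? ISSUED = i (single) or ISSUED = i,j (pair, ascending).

ISSUED = 5,6

[0] i0  st  -- no-port MEM/MEM
[1] i1  ld  -- no-port MEM/MEM
[2] i2&i3  ld sub  -- dual
[3] i4  ld  -- RAW r6
[4] i5&i6  or and  -- dual
[5] i7  sll  -- tail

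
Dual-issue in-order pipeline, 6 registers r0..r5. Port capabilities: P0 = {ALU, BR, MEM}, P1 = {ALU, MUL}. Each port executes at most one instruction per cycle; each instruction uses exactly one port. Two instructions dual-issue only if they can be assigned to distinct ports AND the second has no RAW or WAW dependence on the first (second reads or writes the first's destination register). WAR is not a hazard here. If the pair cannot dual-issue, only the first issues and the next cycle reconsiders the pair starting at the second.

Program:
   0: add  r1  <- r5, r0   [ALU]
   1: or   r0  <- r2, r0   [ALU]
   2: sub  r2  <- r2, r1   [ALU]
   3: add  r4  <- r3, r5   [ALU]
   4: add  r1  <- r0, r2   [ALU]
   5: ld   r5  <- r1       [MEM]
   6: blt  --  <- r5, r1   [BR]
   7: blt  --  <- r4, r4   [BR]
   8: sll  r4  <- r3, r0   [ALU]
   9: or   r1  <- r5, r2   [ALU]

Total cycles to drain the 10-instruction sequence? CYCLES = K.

CYCLES = 7

c0: i0,i1 add.ALU;or.ALU  2-wide
c1: i2,i3 sub.ALU;add.ALU  2-wide
c2: i4 add.ALU  RAW r1
c3: i5 ld.MEM  no-port MEM/BR
c4: i6 blt.BR  no-port BR/BR
c5: i7,i8 blt.BR;sll.ALU  2-wide
c6: i9 or.ALU  tail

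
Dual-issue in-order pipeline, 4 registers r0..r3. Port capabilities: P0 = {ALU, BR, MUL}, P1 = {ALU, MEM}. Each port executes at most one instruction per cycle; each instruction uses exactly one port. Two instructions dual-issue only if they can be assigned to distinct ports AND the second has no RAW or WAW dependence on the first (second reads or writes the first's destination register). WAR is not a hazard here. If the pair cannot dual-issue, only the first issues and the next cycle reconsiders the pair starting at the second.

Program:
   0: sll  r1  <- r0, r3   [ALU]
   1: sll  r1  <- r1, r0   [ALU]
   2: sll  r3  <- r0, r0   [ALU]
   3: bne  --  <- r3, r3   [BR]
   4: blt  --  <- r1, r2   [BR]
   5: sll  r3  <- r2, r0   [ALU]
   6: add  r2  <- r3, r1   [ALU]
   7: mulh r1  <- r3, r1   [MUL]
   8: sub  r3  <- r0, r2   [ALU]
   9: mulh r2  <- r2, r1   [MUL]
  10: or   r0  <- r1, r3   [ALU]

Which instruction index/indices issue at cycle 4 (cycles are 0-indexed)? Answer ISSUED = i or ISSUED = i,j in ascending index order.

ISSUED = 6,7

0. sll.ALU @i0  | RAW+WAW r1
1. sll.ALU;sll.ALU @i1&i2  | dual
2. bne.BR @i3  | no-port BR/BR
3. blt.BR;sll.ALU @i4&i5  | dual
4. add.ALU;mulh.MUL @i6&i7  | dual
5. sub.ALU;mulh.MUL @i8&i9  | dual
6. or.ALU @i10  | tail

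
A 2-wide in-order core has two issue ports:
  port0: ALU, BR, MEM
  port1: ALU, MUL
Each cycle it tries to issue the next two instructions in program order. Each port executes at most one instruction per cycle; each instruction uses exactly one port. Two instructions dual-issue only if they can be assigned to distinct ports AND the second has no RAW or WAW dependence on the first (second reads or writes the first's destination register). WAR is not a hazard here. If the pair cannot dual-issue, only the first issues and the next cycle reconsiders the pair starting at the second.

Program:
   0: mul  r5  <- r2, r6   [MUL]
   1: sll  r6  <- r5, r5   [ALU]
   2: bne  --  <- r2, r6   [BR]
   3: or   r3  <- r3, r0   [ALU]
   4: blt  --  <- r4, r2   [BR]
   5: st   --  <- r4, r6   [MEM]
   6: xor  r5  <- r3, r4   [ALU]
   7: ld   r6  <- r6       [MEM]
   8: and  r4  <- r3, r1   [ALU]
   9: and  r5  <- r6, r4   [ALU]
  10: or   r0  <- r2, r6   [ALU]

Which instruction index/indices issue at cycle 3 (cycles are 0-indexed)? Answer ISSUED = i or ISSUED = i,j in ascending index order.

ISSUED = 4

#0 head=0: mul i0 RAW r5
#1 head=1: sll i1 RAW r6
#2 head=2: bne/or i2,i3 2-wide
#3 head=4: blt i4 no-port BR/MEM
#4 head=5: st/xor i5,i6 2-wide
#5 head=7: ld/and i7,i8 2-wide
#6 head=9: and/or i9,i10 2-wide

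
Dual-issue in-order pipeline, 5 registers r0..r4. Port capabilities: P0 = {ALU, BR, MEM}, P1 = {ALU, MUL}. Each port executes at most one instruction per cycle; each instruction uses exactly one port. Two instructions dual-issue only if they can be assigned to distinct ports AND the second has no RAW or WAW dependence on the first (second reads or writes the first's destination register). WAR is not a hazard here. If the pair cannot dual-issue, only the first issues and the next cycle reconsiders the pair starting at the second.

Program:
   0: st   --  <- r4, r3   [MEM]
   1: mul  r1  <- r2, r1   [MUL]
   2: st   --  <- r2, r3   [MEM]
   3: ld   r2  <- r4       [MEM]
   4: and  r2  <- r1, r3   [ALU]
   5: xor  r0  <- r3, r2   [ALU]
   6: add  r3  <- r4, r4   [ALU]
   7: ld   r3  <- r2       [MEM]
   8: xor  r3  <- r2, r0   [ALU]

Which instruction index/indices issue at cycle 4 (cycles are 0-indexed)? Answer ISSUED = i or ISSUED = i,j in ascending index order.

ISSUED = 5,6

#0 head=0: st+mul i0&i1 pair
#1 head=2: st i2 no-port MEM/MEM
#2 head=3: ld i3 WAW r2
#3 head=4: and i4 RAW r2
#4 head=5: xor+add i5&i6 pair
#5 head=7: ld i7 WAW r3
#6 head=8: xor i8 tail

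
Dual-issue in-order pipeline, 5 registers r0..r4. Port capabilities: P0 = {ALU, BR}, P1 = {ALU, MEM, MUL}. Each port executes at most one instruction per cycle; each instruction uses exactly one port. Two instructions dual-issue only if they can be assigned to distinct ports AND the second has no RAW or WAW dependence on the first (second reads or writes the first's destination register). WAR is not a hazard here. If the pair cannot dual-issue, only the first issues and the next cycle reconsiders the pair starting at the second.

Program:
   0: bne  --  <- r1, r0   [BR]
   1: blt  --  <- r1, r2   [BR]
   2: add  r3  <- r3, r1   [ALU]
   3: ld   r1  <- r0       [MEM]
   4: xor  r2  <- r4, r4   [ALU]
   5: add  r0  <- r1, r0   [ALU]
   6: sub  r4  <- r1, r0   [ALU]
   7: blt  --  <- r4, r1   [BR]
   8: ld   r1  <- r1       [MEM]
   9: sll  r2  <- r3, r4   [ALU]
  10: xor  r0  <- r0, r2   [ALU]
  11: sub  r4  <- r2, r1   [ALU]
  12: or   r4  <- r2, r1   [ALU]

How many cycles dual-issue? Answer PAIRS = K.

PAIRS = 4

t=0 i0:bne.BR ; no-port BR/BR
t=1 i1&i2:blt.BR/add.ALU ; dual
t=2 i3&i4:ld.MEM/xor.ALU ; dual
t=3 i5:add.ALU ; RAW r0
t=4 i6:sub.ALU ; RAW r4
t=5 i7&i8:blt.BR/ld.MEM ; dual
t=6 i9:sll.ALU ; RAW r2
t=7 i10&i11:xor.ALU/sub.ALU ; dual
t=8 i12:or.ALU ; tail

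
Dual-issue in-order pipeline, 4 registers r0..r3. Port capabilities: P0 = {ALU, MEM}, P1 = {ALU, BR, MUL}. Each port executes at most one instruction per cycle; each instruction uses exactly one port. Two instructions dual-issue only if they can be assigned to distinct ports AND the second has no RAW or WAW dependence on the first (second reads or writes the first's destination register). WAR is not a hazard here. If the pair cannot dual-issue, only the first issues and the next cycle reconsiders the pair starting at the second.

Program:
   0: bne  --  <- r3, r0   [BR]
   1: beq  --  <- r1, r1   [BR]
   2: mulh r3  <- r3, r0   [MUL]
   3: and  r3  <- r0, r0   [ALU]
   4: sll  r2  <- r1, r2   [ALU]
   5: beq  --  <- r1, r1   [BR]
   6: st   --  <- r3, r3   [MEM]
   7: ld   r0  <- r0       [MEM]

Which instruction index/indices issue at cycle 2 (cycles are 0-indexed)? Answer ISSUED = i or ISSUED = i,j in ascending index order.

ISSUED = 2

t=0 i0:bne.BR ; no-port BR/BR
t=1 i1:beq.BR ; no-port BR/MUL
t=2 i2:mulh.MUL ; WAW r3
t=3 i3&i4:and.ALU/sll.ALU ; 2-wide
t=4 i5&i6:beq.BR/st.MEM ; 2-wide
t=5 i7:ld.MEM ; tail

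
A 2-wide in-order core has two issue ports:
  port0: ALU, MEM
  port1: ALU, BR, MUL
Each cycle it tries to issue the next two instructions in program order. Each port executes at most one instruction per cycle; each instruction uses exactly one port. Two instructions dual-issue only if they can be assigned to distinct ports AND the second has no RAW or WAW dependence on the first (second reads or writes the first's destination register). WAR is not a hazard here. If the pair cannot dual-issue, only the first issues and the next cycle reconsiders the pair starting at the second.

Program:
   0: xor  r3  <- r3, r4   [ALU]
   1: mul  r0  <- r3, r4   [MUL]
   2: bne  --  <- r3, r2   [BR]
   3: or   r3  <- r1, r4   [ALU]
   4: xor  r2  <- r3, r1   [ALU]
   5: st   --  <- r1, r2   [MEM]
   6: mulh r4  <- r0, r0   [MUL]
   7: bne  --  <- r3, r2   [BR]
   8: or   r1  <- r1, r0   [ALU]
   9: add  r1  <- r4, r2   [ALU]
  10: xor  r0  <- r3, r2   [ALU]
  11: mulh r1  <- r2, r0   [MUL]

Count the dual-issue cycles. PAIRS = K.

PAIRS = 4

  cy0 -> i0 (xor.ALU) RAW r3
  cy1 -> i1 (mul.MUL) no-port MUL/BR
  cy2 -> i2,i3 (bne.BR;or.ALU) 2-wide
  cy3 -> i4 (xor.ALU) RAW r2
  cy4 -> i5,i6 (st.MEM;mulh.MUL) 2-wide
  cy5 -> i7,i8 (bne.BR;or.ALU) 2-wide
  cy6 -> i9,i10 (add.ALU;xor.ALU) 2-wide
  cy7 -> i11 (mulh.MUL) tail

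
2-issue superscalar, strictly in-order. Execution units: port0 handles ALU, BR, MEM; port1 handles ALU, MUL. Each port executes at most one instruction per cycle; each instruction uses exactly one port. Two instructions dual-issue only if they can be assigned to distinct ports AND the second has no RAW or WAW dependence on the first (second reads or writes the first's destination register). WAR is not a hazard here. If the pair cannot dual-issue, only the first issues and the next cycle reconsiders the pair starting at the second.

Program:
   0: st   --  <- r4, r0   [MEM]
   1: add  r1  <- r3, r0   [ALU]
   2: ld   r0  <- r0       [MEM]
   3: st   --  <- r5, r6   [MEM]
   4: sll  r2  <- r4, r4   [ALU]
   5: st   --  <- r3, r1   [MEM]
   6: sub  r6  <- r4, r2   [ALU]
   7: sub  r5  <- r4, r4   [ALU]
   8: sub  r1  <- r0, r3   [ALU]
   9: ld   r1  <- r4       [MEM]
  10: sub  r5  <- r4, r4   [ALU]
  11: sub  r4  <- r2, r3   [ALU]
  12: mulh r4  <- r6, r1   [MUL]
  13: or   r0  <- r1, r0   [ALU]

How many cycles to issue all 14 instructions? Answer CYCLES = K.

CYCLES = 8

  cy0 -> i0+i1 (st.MEM/add.ALU) dual
  cy1 -> i2 (ld.MEM) no-port MEM/MEM
  cy2 -> i3+i4 (st.MEM/sll.ALU) dual
  cy3 -> i5+i6 (st.MEM/sub.ALU) dual
  cy4 -> i7+i8 (sub.ALU/sub.ALU) dual
  cy5 -> i9+i10 (ld.MEM/sub.ALU) dual
  cy6 -> i11 (sub.ALU) WAW r4
  cy7 -> i12+i13 (mulh.MUL/or.ALU) dual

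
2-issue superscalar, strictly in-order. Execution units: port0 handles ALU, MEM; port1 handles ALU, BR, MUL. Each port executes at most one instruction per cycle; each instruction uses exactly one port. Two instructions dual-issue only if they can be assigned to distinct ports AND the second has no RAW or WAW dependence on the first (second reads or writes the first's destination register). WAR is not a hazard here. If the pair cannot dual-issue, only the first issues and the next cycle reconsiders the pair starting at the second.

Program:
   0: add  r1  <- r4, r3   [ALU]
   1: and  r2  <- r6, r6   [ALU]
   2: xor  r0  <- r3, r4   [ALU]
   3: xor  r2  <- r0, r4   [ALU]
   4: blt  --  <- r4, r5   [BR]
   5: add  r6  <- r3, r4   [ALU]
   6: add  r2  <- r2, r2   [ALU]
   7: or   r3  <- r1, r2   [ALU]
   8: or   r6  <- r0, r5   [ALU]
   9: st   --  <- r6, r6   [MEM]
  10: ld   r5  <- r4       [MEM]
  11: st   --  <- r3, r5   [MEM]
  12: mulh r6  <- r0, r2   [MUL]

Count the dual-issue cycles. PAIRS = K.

c0: i0/i1 add;and  dual
c1: i2 xor  RAW r0
c2: i3/i4 xor;blt  dual
c3: i5/i6 add;add  dual
c4: i7/i8 or;or  dual
c5: i9 st  no-port MEM/MEM
c6: i10 ld  no-port MEM/MEM
c7: i11/i12 st;mulh  dual

PAIRS = 5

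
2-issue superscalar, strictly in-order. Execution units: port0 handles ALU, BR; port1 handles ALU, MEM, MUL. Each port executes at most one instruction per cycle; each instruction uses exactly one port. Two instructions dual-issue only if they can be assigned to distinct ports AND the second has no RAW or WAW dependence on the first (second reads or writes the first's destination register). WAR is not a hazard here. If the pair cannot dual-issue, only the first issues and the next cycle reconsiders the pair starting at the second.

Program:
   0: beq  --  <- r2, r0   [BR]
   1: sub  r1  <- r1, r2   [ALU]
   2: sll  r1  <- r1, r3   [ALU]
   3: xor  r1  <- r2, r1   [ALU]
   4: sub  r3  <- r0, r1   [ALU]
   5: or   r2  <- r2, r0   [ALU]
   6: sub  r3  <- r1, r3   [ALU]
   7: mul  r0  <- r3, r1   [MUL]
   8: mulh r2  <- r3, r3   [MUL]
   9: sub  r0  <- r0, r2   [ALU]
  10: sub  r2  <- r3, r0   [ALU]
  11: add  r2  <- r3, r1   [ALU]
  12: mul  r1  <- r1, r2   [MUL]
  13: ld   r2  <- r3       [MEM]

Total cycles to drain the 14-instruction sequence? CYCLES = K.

0. beq.BR;sub.ALU @i0+i1  | 2-wide
1. sll.ALU @i2  | RAW+WAW r1
2. xor.ALU @i3  | RAW r1
3. sub.ALU;or.ALU @i4+i5  | 2-wide
4. sub.ALU @i6  | RAW r3
5. mul.MUL @i7  | no-port MUL/MUL
6. mulh.MUL @i8  | RAW r2
7. sub.ALU @i9  | RAW r0
8. sub.ALU @i10  | WAW r2
9. add.ALU @i11  | RAW r2
10. mul.MUL @i12  | no-port MUL/MEM
11. ld.MEM @i13  | tail

CYCLES = 12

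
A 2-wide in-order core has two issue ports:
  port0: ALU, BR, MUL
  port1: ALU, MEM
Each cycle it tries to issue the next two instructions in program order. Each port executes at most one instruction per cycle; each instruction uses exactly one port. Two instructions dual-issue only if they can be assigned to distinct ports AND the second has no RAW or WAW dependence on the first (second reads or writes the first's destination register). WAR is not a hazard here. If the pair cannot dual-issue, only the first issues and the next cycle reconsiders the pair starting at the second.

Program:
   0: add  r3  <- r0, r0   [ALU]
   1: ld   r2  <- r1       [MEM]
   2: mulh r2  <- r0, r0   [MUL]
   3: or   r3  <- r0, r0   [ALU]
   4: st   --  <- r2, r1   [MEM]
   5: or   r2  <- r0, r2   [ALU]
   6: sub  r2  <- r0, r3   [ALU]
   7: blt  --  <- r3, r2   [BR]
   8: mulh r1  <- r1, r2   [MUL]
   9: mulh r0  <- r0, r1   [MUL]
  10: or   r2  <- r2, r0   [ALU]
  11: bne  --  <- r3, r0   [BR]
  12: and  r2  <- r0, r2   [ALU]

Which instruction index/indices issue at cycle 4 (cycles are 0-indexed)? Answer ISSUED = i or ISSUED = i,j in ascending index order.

ISSUED = 7

  cy0 -> i0+i1 (add ld) pair
  cy1 -> i2+i3 (mulh or) pair
  cy2 -> i4+i5 (st or) pair
  cy3 -> i6 (sub) RAW r2
  cy4 -> i7 (blt) no-port BR/MUL
  cy5 -> i8 (mulh) no-port MUL/MUL
  cy6 -> i9 (mulh) RAW r0
  cy7 -> i10+i11 (or bne) pair
  cy8 -> i12 (and) tail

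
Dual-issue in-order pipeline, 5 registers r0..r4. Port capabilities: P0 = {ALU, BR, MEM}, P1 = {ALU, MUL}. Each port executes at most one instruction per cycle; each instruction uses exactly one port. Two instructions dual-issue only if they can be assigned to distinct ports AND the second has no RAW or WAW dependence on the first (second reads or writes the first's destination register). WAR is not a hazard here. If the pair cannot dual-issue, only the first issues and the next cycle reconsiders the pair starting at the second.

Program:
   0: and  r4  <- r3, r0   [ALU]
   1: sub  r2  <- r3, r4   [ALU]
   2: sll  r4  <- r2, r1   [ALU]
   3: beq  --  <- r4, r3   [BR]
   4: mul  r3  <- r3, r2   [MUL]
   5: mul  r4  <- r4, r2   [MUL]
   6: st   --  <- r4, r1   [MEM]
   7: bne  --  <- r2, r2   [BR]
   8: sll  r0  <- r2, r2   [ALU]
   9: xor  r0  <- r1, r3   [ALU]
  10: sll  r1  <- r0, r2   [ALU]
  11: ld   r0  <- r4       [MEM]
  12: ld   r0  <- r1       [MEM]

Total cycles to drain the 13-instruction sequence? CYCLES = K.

CYCLES = 10

#0 head=0: and.ALU i0 RAW r4
#1 head=1: sub.ALU i1 RAW r2
#2 head=2: sll.ALU i2 RAW r4
#3 head=3: beq.BR;mul.MUL i3/i4 pair
#4 head=5: mul.MUL i5 RAW r4
#5 head=6: st.MEM i6 no-port MEM/BR
#6 head=7: bne.BR;sll.ALU i7/i8 pair
#7 head=9: xor.ALU i9 RAW r0
#8 head=10: sll.ALU;ld.MEM i10/i11 pair
#9 head=12: ld.MEM i12 tail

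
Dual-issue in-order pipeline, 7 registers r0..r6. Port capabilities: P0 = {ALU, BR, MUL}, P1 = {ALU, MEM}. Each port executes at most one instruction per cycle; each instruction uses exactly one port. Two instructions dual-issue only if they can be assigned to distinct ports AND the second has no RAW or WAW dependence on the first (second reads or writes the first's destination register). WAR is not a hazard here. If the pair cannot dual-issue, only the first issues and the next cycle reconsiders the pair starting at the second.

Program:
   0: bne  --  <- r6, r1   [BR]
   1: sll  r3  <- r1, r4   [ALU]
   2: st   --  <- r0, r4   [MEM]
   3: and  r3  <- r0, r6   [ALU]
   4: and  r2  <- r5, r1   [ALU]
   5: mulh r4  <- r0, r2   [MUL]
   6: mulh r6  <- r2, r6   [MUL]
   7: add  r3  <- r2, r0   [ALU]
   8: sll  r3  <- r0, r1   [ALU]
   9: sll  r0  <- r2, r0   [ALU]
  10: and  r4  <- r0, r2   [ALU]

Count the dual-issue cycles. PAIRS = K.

PAIRS = 4

  cy0 -> i0/i1 (bne.BR;sll.ALU) 2-wide
  cy1 -> i2/i3 (st.MEM;and.ALU) 2-wide
  cy2 -> i4 (and.ALU) RAW r2
  cy3 -> i5 (mulh.MUL) no-port MUL/MUL
  cy4 -> i6/i7 (mulh.MUL;add.ALU) 2-wide
  cy5 -> i8/i9 (sll.ALU;sll.ALU) 2-wide
  cy6 -> i10 (and.ALU) tail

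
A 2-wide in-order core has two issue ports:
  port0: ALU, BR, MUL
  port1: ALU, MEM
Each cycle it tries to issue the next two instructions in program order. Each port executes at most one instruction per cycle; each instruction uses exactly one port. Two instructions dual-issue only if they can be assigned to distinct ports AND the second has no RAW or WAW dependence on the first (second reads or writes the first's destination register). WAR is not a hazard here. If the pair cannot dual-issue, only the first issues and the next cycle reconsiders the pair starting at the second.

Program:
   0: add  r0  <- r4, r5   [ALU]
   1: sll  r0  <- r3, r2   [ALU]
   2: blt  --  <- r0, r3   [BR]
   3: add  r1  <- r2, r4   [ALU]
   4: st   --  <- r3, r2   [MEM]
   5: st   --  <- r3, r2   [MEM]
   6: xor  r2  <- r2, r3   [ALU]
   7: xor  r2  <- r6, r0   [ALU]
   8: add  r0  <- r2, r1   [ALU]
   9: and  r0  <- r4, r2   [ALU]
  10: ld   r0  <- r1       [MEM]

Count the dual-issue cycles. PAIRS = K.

PAIRS = 2

  cy0 -> i0 (add.ALU) WAW r0
  cy1 -> i1 (sll.ALU) RAW r0
  cy2 -> i2&i3 (blt.BR+add.ALU) dual
  cy3 -> i4 (st.MEM) no-port MEM/MEM
  cy4 -> i5&i6 (st.MEM+xor.ALU) dual
  cy5 -> i7 (xor.ALU) RAW r2
  cy6 -> i8 (add.ALU) WAW r0
  cy7 -> i9 (and.ALU) WAW r0
  cy8 -> i10 (ld.MEM) tail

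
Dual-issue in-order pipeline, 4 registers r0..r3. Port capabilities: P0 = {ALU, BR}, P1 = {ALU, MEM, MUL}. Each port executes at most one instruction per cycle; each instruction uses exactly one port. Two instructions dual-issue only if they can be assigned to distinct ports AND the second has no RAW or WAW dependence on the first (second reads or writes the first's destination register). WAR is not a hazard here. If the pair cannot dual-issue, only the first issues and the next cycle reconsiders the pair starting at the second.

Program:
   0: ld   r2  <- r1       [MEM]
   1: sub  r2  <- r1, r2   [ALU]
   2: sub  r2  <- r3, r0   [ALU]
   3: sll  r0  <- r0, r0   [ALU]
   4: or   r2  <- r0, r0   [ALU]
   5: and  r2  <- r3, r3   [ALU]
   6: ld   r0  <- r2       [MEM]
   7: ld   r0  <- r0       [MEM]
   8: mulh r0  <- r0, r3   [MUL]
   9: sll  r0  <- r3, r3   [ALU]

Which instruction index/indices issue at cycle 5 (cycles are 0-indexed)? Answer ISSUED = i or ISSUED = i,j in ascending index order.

ISSUED = 6

#0 head=0: ld.MEM i0 RAW+WAW r2
#1 head=1: sub.ALU i1 WAW r2
#2 head=2: sub.ALU+sll.ALU i2,i3 pair
#3 head=4: or.ALU i4 WAW r2
#4 head=5: and.ALU i5 RAW r2
#5 head=6: ld.MEM i6 no-port MEM/MEM
#6 head=7: ld.MEM i7 no-port MEM/MUL
#7 head=8: mulh.MUL i8 WAW r0
#8 head=9: sll.ALU i9 tail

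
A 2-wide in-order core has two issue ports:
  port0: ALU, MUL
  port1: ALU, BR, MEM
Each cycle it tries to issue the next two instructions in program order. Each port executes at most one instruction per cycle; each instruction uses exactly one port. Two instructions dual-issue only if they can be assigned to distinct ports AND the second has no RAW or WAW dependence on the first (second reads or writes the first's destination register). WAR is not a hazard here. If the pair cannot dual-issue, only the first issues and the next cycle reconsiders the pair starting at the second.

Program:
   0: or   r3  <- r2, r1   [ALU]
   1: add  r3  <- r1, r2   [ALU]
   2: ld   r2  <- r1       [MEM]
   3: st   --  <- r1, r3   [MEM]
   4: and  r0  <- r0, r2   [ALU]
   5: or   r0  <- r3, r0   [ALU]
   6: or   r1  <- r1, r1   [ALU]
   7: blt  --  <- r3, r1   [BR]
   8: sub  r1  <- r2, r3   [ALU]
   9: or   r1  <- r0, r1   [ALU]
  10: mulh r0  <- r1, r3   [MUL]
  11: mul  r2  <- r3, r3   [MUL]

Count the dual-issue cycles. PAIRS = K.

PAIRS = 4

  cy0 -> i0 (or.ALU) WAW r3
  cy1 -> i1,i2 (add.ALU+ld.MEM) 2-wide
  cy2 -> i3,i4 (st.MEM+and.ALU) 2-wide
  cy3 -> i5,i6 (or.ALU+or.ALU) 2-wide
  cy4 -> i7,i8 (blt.BR+sub.ALU) 2-wide
  cy5 -> i9 (or.ALU) RAW r1
  cy6 -> i10 (mulh.MUL) no-port MUL/MUL
  cy7 -> i11 (mul.MUL) tail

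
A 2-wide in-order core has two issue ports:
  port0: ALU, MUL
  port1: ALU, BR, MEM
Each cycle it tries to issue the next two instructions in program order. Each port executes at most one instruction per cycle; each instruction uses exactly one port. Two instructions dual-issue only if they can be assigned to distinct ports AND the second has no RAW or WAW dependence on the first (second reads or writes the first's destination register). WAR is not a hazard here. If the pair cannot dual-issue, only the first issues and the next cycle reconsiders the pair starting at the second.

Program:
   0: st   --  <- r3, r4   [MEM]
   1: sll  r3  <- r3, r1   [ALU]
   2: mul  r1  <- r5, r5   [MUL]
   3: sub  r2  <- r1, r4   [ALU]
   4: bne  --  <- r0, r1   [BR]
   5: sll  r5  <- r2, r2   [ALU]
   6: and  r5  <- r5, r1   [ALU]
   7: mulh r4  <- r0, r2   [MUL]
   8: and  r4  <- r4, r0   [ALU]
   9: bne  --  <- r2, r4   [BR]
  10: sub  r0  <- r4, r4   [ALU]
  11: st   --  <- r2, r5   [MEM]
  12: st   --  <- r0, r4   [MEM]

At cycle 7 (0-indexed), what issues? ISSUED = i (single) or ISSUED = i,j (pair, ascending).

c0: i0+i1 st/sll  dual
c1: i2 mul  RAW r1
c2: i3+i4 sub/bne  dual
c3: i5 sll  RAW+WAW r5
c4: i6+i7 and/mulh  dual
c5: i8 and  RAW r4
c6: i9+i10 bne/sub  dual
c7: i11 st  no-port MEM/MEM
c8: i12 st  tail

ISSUED = 11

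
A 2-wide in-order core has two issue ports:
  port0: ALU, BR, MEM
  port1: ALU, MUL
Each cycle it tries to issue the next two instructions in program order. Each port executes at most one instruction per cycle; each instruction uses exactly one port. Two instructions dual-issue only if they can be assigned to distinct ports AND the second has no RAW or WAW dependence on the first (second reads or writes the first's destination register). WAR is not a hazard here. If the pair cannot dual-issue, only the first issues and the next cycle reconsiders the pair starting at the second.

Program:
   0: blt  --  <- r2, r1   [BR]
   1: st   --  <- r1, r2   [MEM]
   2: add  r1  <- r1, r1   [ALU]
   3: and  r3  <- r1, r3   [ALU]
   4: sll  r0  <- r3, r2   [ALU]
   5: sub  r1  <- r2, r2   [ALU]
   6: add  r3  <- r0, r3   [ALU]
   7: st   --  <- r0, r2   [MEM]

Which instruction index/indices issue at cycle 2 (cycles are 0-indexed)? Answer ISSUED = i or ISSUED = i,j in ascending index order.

[0] i0  blt.BR  -- no-port BR/MEM
[1] i1&i2  st.MEM add.ALU  -- dual
[2] i3  and.ALU  -- RAW r3
[3] i4&i5  sll.ALU sub.ALU  -- dual
[4] i6&i7  add.ALU st.MEM  -- dual

ISSUED = 3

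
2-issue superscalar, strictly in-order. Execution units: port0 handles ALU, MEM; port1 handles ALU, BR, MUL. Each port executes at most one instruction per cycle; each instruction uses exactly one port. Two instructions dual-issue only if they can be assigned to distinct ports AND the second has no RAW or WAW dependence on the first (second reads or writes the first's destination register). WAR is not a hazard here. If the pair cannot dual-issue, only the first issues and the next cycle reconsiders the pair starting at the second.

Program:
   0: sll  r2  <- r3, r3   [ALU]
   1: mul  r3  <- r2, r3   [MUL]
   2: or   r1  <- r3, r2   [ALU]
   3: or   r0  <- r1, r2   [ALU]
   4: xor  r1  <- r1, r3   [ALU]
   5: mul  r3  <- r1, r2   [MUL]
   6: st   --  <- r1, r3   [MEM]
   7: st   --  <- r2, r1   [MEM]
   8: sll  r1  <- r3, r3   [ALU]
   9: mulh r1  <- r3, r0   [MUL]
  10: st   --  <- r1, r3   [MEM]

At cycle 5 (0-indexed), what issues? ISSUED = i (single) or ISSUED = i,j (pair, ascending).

[0] i0  sll  -- RAW r2
[1] i1  mul  -- RAW r3
[2] i2  or  -- RAW r1
[3] i3&i4  or/xor  -- 2-wide
[4] i5  mul  -- RAW r3
[5] i6  st  -- no-port MEM/MEM
[6] i7&i8  st/sll  -- 2-wide
[7] i9  mulh  -- RAW r1
[8] i10  st  -- tail

ISSUED = 6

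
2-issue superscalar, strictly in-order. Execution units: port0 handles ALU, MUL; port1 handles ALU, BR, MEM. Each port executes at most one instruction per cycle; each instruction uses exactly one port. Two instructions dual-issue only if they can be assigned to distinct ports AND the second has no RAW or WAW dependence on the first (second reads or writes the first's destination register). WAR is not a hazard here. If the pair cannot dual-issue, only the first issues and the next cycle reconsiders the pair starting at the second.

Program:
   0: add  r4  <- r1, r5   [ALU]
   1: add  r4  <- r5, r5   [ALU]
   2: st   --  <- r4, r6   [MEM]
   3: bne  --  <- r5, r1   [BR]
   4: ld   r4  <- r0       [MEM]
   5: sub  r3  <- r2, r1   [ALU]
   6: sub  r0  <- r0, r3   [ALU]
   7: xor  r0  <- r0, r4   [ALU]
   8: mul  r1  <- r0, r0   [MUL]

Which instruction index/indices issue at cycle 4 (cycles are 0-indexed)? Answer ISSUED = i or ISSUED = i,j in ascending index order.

0. add.ALU @i0  | WAW r4
1. add.ALU @i1  | RAW r4
2. st.MEM @i2  | no-port MEM/BR
3. bne.BR @i3  | no-port BR/MEM
4. ld.MEM;sub.ALU @i4/i5  | pair
5. sub.ALU @i6  | RAW+WAW r0
6. xor.ALU @i7  | RAW r0
7. mul.MUL @i8  | tail

ISSUED = 4,5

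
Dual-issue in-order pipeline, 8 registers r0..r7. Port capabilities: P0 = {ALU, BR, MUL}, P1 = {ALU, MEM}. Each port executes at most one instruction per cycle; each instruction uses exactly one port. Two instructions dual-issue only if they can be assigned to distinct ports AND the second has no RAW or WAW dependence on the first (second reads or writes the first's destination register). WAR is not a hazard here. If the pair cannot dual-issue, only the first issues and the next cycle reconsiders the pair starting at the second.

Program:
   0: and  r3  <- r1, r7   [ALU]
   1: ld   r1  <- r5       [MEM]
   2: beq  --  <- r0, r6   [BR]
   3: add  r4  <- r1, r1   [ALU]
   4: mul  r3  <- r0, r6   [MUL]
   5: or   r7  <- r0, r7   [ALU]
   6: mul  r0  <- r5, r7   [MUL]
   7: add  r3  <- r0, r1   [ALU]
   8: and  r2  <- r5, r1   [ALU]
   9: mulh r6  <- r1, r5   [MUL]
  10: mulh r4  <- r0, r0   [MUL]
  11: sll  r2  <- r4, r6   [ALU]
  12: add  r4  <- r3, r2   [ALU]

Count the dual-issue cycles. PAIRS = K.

  cy0 -> i0,i1 (and;ld) 2-wide
  cy1 -> i2,i3 (beq;add) 2-wide
  cy2 -> i4,i5 (mul;or) 2-wide
  cy3 -> i6 (mul) RAW r0
  cy4 -> i7,i8 (add;and) 2-wide
  cy5 -> i9 (mulh) no-port MUL/MUL
  cy6 -> i10 (mulh) RAW r4
  cy7 -> i11 (sll) RAW r2
  cy8 -> i12 (add) tail

PAIRS = 4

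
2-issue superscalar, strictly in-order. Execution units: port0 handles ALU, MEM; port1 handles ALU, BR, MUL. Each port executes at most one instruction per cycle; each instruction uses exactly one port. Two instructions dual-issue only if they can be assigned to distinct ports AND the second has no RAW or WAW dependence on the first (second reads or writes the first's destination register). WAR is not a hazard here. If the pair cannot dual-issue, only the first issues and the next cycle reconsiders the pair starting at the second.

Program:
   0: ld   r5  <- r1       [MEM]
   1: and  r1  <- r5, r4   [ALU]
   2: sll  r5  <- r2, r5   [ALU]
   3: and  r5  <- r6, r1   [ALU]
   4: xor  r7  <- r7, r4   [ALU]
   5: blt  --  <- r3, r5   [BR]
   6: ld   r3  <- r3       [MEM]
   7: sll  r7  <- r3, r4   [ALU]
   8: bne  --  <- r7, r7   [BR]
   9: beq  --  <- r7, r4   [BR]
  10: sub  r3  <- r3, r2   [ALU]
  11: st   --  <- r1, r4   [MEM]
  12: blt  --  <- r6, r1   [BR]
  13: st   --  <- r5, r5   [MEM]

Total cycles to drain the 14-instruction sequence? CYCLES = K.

0. ld @i0  | RAW r5
1. and/sll @i1/i2  | dual
2. and/xor @i3/i4  | dual
3. blt/ld @i5/i6  | dual
4. sll @i7  | RAW r7
5. bne @i8  | no-port BR/BR
6. beq/sub @i9/i10  | dual
7. st/blt @i11/i12  | dual
8. st @i13  | tail

CYCLES = 9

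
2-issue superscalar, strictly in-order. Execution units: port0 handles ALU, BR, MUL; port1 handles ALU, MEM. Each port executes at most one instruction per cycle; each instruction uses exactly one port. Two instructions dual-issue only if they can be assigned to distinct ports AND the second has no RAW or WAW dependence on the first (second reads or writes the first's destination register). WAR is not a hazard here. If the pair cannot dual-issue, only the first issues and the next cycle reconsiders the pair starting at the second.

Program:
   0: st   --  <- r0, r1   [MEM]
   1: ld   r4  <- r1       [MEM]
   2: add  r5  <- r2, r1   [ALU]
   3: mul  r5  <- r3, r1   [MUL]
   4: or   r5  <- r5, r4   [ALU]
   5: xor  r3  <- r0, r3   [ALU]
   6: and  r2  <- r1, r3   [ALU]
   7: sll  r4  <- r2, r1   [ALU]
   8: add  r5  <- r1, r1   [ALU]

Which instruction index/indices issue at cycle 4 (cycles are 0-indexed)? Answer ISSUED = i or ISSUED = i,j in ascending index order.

ISSUED = 6

0. st.MEM @i0  | no-port MEM/MEM
1. ld.MEM;add.ALU @i1&i2  | 2-wide
2. mul.MUL @i3  | RAW+WAW r5
3. or.ALU;xor.ALU @i4&i5  | 2-wide
4. and.ALU @i6  | RAW r2
5. sll.ALU;add.ALU @i7&i8  | 2-wide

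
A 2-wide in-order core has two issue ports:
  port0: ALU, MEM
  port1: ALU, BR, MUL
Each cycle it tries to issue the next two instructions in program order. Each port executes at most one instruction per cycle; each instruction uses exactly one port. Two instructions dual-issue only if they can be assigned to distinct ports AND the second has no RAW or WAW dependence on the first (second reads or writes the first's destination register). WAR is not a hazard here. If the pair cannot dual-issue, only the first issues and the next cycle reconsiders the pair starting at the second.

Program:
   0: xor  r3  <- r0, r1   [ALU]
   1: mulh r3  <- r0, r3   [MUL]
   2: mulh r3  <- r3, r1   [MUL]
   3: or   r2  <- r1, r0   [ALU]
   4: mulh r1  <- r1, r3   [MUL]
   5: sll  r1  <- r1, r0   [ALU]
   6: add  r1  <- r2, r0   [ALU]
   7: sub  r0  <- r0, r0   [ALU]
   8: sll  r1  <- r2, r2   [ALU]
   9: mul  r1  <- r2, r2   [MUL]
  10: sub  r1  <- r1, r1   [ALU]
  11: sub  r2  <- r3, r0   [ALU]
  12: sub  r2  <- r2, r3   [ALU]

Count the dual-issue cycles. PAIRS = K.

PAIRS = 3

  cy0 -> i0 (xor.ALU) RAW+WAW r3
  cy1 -> i1 (mulh.MUL) no-port MUL/MUL
  cy2 -> i2+i3 (mulh.MUL+or.ALU) pair
  cy3 -> i4 (mulh.MUL) RAW+WAW r1
  cy4 -> i5 (sll.ALU) WAW r1
  cy5 -> i6+i7 (add.ALU+sub.ALU) pair
  cy6 -> i8 (sll.ALU) WAW r1
  cy7 -> i9 (mul.MUL) RAW+WAW r1
  cy8 -> i10+i11 (sub.ALU+sub.ALU) pair
  cy9 -> i12 (sub.ALU) tail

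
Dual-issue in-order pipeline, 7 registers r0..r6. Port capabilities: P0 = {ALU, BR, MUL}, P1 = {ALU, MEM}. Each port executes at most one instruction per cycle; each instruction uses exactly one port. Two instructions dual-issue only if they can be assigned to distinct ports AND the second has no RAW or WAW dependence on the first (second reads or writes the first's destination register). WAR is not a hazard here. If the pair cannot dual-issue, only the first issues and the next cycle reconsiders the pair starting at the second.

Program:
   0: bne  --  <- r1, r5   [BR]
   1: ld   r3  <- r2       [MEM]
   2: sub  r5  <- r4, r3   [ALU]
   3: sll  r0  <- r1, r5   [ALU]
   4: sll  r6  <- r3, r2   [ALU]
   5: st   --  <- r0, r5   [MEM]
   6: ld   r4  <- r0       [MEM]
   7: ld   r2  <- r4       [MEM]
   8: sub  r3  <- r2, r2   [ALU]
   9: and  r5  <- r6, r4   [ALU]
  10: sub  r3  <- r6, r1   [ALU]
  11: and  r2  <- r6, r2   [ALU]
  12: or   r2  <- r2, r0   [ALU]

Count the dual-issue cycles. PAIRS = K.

  cy0 -> i0&i1 (bne.BR+ld.MEM) dual
  cy1 -> i2 (sub.ALU) RAW r5
  cy2 -> i3&i4 (sll.ALU+sll.ALU) dual
  cy3 -> i5 (st.MEM) no-port MEM/MEM
  cy4 -> i6 (ld.MEM) no-port MEM/MEM
  cy5 -> i7 (ld.MEM) RAW r2
  cy6 -> i8&i9 (sub.ALU+and.ALU) dual
  cy7 -> i10&i11 (sub.ALU+and.ALU) dual
  cy8 -> i12 (or.ALU) tail

PAIRS = 4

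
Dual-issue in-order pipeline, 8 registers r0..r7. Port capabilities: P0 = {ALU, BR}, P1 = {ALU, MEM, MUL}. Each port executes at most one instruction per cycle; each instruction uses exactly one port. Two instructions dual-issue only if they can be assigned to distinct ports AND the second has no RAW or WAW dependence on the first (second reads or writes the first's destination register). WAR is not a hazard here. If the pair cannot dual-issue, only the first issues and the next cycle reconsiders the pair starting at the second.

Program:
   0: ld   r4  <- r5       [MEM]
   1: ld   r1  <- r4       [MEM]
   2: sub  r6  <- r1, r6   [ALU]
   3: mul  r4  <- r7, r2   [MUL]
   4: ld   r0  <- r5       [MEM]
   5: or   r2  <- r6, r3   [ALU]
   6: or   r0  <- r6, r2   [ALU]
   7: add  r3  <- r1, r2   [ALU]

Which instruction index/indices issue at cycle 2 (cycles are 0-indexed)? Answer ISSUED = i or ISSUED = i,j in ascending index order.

0. ld @i0  | no-port MEM/MEM
1. ld @i1  | RAW r1
2. sub mul @i2+i3  | pair
3. ld or @i4+i5  | pair
4. or add @i6+i7  | pair

ISSUED = 2,3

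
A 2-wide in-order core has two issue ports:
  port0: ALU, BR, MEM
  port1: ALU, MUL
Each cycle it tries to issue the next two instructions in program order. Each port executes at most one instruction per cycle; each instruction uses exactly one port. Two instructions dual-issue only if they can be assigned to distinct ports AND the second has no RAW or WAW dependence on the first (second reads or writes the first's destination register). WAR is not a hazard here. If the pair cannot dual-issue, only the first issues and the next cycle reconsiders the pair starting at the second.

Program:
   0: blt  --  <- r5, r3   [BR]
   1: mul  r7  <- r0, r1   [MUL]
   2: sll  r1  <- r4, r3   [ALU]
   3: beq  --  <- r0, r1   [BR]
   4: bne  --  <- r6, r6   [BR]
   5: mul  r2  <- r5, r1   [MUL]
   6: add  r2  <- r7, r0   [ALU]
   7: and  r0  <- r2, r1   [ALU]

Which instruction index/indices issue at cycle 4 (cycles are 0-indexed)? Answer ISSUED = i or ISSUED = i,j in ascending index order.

ISSUED = 6

  cy0 -> i0/i1 (blt mul) 2-wide
  cy1 -> i2 (sll) RAW r1
  cy2 -> i3 (beq) no-port BR/BR
  cy3 -> i4/i5 (bne mul) 2-wide
  cy4 -> i6 (add) RAW r2
  cy5 -> i7 (and) tail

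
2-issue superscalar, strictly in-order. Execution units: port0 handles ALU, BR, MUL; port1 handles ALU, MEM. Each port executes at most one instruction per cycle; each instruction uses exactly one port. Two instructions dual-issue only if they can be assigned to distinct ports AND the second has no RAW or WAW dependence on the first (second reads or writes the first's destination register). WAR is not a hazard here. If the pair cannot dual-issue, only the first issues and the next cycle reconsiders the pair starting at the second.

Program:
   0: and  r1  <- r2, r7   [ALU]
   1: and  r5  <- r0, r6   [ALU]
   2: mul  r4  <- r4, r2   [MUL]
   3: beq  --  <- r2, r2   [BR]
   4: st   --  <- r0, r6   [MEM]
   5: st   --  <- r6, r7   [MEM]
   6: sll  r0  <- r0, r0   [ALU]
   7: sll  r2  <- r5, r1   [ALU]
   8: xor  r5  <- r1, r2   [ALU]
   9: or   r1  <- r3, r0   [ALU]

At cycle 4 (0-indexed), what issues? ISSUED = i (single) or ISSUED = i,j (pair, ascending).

ISSUED = 7

  cy0 -> i0/i1 (and.ALU;and.ALU) 2-wide
  cy1 -> i2 (mul.MUL) no-port MUL/BR
  cy2 -> i3/i4 (beq.BR;st.MEM) 2-wide
  cy3 -> i5/i6 (st.MEM;sll.ALU) 2-wide
  cy4 -> i7 (sll.ALU) RAW r2
  cy5 -> i8/i9 (xor.ALU;or.ALU) 2-wide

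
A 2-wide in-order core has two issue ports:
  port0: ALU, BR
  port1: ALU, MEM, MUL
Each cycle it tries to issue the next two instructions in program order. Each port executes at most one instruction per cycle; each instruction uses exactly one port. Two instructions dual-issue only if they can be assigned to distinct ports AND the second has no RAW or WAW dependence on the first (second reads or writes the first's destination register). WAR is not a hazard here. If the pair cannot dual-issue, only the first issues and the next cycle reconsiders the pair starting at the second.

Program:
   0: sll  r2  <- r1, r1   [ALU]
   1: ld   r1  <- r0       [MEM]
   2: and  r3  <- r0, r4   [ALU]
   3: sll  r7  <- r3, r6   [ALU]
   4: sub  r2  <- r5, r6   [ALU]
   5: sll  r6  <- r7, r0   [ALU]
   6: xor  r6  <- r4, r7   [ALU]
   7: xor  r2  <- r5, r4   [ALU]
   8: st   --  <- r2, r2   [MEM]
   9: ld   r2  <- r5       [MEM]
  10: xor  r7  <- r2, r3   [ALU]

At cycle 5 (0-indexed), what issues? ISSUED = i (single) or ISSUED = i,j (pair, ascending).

[0] i0+i1  sll.ALU+ld.MEM  -- dual
[1] i2  and.ALU  -- RAW r3
[2] i3+i4  sll.ALU+sub.ALU  -- dual
[3] i5  sll.ALU  -- WAW r6
[4] i6+i7  xor.ALU+xor.ALU  -- dual
[5] i8  st.MEM  -- no-port MEM/MEM
[6] i9  ld.MEM  -- RAW r2
[7] i10  xor.ALU  -- tail

ISSUED = 8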